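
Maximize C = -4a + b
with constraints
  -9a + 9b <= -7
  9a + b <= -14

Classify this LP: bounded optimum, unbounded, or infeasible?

From the feasible point (-119/90, -21/10), moving in the direction (-9, -9) keeps every constraint satisfied while C increases without bound.

unbounded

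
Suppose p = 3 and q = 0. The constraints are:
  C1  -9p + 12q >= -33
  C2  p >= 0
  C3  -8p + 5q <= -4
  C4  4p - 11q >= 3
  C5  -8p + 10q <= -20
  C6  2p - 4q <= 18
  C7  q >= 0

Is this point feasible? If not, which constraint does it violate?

C1: -27 ≥ -33 ✓
C2: 3 ≥ 0 ✓
C3: -24 ≤ -4 ✓
C4: 12 ≥ 3 ✓
C5: -24 ≤ -20 ✓
C6: 6 ≤ 18 ✓
C7: 0 ≥ 0 ✓

feasible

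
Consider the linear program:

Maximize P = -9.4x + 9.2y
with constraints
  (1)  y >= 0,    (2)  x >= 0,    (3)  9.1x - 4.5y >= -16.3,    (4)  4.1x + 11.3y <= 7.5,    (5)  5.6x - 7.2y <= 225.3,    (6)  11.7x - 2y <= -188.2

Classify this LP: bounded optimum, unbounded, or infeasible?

infeasible

The boundaries y = 0 and x = 0 meet at (0, 0), but that point violates 11.7x - 2y ≤ -188.2. Every candidate vertex is excluded by some other constraint, so the feasible region is empty.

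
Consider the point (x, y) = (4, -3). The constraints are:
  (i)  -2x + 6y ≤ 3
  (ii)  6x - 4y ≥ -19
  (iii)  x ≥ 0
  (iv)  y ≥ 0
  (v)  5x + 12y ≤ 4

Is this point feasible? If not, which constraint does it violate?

Constraint (iv): y = -3, which is not ≥ 0. All other constraints are satisfied.

not feasible — violates (iv)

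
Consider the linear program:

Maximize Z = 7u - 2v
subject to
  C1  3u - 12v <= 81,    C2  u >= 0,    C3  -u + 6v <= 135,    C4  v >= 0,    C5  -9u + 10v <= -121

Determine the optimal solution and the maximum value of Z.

u = 351, v = 81, maximum Z = 2295

Extreme points and Z = 7u - 2v:
  (351, 81) → Z = 2295
  (27, 0) → Z = 189
  (519/11, 334/11) → Z = 2965/11
  (121/9, 0) → Z = 847/9

At the optimal vertex, 3u - 12v = 81 and -u + 6v = 135.
Solving simultaneously gives u = 351, v = 81.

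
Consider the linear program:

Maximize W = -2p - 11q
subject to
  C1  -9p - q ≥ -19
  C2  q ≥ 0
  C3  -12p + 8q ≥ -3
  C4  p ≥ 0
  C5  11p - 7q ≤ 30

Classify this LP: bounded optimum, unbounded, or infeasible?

bounded optimum

Extreme points and W = -2p - 11q:
  (155/84, 67/28) → W = -2521/84
  (0, 19) → W = -209
  (1/4, 0) → W = -1/2
  (0, 0) → W = 0
The feasible region has finitely many vertices and no improving ray; the maximum is 0 at (0, 0).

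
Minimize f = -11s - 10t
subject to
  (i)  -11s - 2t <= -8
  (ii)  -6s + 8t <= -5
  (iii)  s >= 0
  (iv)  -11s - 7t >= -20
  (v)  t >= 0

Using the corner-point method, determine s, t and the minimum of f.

s = 3/2, t = 1/2, minimum f = -43/2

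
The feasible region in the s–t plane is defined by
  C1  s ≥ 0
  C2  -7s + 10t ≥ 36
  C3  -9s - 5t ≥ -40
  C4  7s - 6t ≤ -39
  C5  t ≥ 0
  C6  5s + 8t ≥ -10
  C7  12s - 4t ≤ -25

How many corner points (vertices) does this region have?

4

Intersecting each pair of boundary lines and keeping only the points that satisfy every inequality leaves:
  (0, 8)
  (0, 13/2)
  (35/96, 235/32)
  (3/22, 293/44)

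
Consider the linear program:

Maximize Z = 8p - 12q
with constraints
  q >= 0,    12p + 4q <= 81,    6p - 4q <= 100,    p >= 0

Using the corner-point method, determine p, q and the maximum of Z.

Corner points and Z = 8p - 12q:
  (27/4, 0) → Z = 54
  (0, 0) → Z = 0
  (0, 81/4) → Z = -243

p = 27/4, q = 0, maximum Z = 54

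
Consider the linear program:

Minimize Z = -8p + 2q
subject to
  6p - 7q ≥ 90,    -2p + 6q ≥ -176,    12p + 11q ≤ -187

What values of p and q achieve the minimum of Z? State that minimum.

p = 407/47, q = -1243/47, minimum Z = -5742/47

Feasible corners and Z = -8p + 2q:
  (-346/11, -438/11) → Z = 172
  (-319/150, -367/25) → Z = -926/75
  (407/47, -1243/47) → Z = -5742/47

The optimum lies where -2p + 6q = -176 and 12p + 11q = -187.
Solving simultaneously gives p = 407/47, q = -1243/47.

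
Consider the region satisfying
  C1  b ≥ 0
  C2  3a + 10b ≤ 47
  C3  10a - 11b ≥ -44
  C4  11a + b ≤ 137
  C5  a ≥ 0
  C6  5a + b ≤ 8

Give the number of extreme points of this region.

5

Of the 15 pairwise boundary intersections, those satisfying every inequality are:
  (0, 0)
  (8/5, 0)
  (11/19, 86/19)
  (33/47, 211/47)
  (0, 4)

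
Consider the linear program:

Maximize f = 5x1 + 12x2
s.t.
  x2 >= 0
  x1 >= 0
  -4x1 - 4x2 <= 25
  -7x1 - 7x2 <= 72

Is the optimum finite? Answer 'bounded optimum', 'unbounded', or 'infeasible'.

From the feasible point (0, 0), moving in the direction (0, 1) keeps every constraint satisfied while f increases without bound.

unbounded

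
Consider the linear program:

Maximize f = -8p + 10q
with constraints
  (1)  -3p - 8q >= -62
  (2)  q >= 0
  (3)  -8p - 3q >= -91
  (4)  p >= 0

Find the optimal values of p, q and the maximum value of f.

p = 0, q = 31/4, maximum f = 155/2

Corner points and f = -8p + 10q:
  (542/55, 223/55) → f = -2106/55
  (0, 31/4) → f = 155/2
  (91/8, 0) → f = -91
  (0, 0) → f = 0

The binding constraints are -3p - 8q = -62 and p = 0.
Solving simultaneously gives p = 0, q = 31/4.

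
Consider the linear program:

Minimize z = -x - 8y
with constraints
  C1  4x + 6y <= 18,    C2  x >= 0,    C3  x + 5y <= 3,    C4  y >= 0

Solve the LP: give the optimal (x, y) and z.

Feasible corners and z = -x - 8y:
  (0, 3/5) → z = -24/5
  (0, 0) → z = 0
  (3, 0) → z = -3

At the optimal vertex, x = 0 and x + 5y = 3.
Solving simultaneously gives x = 0, y = 3/5.

x = 0, y = 3/5, minimum z = -24/5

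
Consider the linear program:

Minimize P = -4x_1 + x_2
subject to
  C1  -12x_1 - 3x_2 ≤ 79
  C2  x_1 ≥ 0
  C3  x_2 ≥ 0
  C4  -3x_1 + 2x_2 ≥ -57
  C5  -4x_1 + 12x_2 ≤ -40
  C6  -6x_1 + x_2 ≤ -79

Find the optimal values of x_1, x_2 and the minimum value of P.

x_1 = 151/7, x_2 = 27/7, minimum P = -577/7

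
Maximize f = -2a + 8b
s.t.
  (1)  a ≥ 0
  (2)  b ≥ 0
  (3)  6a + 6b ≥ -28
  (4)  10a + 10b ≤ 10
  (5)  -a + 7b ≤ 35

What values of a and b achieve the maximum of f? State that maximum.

a = 0, b = 1, maximum f = 8

Feasible corners and f = -2a + 8b:
  (0, 0) → f = 0
  (0, 1) → f = 8
  (1, 0) → f = -2

The optimum lies where a = 0 and 10a + 10b = 10.
Solving simultaneously gives a = 0, b = 1.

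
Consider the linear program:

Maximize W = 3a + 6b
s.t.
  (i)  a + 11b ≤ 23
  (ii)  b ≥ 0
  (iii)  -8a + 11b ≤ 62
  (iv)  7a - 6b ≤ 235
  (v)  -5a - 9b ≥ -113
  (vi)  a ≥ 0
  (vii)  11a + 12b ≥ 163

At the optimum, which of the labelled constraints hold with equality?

Corner points and W = 3a + 6b:
  (518/23, 1/23) → W = 1560/23
  (1517/109, 90/109) → W = 5091/109
  (113/5, 0) → W = 339/5
  (163/11, 0) → W = 489/11

The maximum is at (518/23, 1/23). Substituting into each constraint, equality holds for (i) and (v); the remaining constraints have slack.

(i) and (v)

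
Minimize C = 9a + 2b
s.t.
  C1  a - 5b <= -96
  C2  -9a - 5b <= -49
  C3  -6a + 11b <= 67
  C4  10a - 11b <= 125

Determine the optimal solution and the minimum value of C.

Corner points and C = 9a + 2b:
  (721/19, 509/19) → C = 7507/19
  (1681/39, 1085/39) → C = 17299/39
  (48, 355/11) → C = 5462/11

a = 721/19, b = 509/19, minimum C = 7507/19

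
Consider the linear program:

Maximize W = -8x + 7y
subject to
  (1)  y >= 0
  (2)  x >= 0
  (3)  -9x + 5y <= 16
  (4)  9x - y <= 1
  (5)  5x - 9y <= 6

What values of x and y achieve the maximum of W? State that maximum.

Corner points and W = -8x + 7y:
  (0, 0) → W = 0
  (1/9, 0) → W = -8/9
  (0, 16/5) → W = 112/5
  (7/12, 17/4) → W = 301/12

The binding constraints are -9x + 5y = 16 and 9x - y = 1.
Solving simultaneously gives x = 7/12, y = 17/4.

x = 7/12, y = 17/4, maximum W = 301/12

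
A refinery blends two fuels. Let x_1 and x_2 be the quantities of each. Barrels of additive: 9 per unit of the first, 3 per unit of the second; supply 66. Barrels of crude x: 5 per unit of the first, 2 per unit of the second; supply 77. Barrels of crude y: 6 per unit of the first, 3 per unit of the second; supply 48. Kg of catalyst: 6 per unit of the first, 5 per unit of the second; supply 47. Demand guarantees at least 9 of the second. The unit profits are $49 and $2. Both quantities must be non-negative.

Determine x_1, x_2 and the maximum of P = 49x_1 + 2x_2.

Extreme points and P = 49x_1 + 2x_2:
  (0, 47/5) → P = 94/5
  (0, 9) → P = 18
  (1/3, 9) → P = 103/3

The optimum lies where 6x_1 + 5x_2 = 47 and x_2 = 9.
Solving simultaneously gives x_1 = 1/3, x_2 = 9.

x_1 = 1/3, x_2 = 9, maximum P = 103/3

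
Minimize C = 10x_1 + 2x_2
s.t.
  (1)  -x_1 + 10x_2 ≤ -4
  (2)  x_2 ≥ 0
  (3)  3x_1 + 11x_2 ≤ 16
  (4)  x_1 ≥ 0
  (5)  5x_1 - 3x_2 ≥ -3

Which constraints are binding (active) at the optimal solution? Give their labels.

(1) and (2)

Corner points and C = 10x_1 + 2x_2:
  (4, 0) → C = 40
  (204/41, 4/41) → C = 2048/41
  (16/3, 0) → C = 160/3

The minimum is at (4, 0). Substituting into each constraint, equality holds for (1) and (2); the remaining constraints have slack.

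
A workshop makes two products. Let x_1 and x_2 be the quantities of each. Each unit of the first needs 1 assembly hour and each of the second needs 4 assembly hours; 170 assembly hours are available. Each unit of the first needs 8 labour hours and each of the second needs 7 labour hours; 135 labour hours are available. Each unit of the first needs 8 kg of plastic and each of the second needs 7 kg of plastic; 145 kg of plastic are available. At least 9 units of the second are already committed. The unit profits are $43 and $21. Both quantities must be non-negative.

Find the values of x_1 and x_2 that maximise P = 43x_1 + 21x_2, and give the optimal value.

Vertices and P = 43x_1 + 21x_2:
  (0, 135/7) → P = 405
  (0, 9) → P = 189
  (9, 9) → P = 576

x_1 = 9, x_2 = 9, maximum P = 576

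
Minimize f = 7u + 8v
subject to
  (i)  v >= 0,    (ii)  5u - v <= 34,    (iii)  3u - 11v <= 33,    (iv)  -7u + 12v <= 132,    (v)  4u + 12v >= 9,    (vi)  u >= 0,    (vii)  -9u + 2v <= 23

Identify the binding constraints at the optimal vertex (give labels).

(v) and (vi)

Corner points and f = 7u + 8v:
  (34/5, 0) → f = 238/5
  (9/4, 0) → f = 63/4
  (540/53, 898/53) → f = 10964/53
  (0, 11) → f = 88
  (0, 3/4) → f = 6

The minimum is at (0, 3/4). Substituting into each constraint, equality holds for (v) and (vi); the remaining constraints have slack.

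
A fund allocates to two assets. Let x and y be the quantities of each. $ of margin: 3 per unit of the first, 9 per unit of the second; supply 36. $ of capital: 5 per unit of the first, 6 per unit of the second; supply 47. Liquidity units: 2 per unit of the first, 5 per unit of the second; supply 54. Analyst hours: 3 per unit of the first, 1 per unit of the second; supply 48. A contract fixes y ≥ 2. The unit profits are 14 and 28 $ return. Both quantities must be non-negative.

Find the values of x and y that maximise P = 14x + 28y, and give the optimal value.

Vertices and P = 14x + 28y:
  (0, 4) → P = 112
  (0, 2) → P = 56
  (6, 2) → P = 140

x = 6, y = 2, maximum P = 140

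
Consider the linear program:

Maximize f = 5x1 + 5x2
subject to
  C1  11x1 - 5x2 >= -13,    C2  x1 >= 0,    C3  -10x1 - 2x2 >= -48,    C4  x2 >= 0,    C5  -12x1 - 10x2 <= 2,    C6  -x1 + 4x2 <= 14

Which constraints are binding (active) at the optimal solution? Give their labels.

Vertices and f = 5x1 + 5x2:
  (0, 13/5) → f = 13
  (6/13, 47/13) → f = 265/13
  (0, 0) → f = 0
  (24/5, 0) → f = 24
  (82/21, 94/21) → f = 880/21

The maximum is at (82/21, 94/21). Substituting into each constraint, equality holds for C3 and C6; the remaining constraints have slack.

C3 and C6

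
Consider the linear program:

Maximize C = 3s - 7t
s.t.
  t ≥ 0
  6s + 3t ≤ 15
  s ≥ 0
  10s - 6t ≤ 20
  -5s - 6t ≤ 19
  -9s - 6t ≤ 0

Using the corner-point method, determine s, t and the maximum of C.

Extreme points and C = 3s - 7t:
  (0, 0) → C = 0
  (2, 0) → C = 6
  (0, 5) → C = -35
  (25/11, 5/11) → C = 40/11

At the optimal vertex, t = 0 and 10s - 6t = 20.
Solving simultaneously gives s = 2, t = 0.

s = 2, t = 0, maximum C = 6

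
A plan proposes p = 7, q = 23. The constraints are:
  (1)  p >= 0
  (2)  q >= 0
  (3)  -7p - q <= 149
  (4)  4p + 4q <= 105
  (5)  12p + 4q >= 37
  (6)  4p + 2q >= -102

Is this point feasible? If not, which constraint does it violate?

Constraint (4): 4p + 4q = 120, which is not ≤ 105. All other constraints are satisfied.

not feasible — violates (4)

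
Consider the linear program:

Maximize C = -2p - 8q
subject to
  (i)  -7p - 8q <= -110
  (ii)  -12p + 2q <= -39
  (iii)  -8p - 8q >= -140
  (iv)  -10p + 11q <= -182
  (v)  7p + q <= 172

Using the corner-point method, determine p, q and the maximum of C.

The optimum lies where -7p - 8q = -110 and 7p + q = 172.
Solving simultaneously gives p = 1266/49, q = -62/7.

p = 1266/49, q = -62/7, maximum C = 940/49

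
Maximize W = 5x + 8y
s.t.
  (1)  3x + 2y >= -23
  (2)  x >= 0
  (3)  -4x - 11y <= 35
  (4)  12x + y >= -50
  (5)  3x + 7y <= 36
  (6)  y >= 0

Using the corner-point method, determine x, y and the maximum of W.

Vertices and W = 5x + 8y:
  (0, 36/7) → W = 288/7
  (0, 0) → W = 0
  (12, 0) → W = 60

The binding constraints are 3x + 7y = 36 and y = 0.
Solving simultaneously gives x = 12, y = 0.

x = 12, y = 0, maximum W = 60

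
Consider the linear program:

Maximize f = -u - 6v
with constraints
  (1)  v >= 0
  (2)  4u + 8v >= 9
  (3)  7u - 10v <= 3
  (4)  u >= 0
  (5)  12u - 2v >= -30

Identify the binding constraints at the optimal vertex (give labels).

(2) and (3)

Extreme points and f = -u - 6v:
  (19/16, 17/32) → f = -35/8
  (0, 9/8) → f = -27/4
  (0, 15) → f = -90
The feasible region is unbounded (it extends along (10, 7), (1, 6)), but f strictly decreases along every unbounded feasible direction, so there is no improving ray and the maximum is attained at a vertex.

The maximum is at (19/16, 17/32). Substituting into each constraint, equality holds for (2) and (3); the remaining constraints have slack.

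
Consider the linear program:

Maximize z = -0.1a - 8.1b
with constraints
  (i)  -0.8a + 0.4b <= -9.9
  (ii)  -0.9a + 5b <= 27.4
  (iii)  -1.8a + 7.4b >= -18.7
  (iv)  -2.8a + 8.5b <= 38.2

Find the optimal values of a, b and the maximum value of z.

Corner points and z = -0.1a - 8.1b:
  (3023/182, 3083/364) → z = -255769/3640
  (253/20, 11/20) → z = -143/25
  (14813/117, 735/26) → z = -565441/2340

The binding constraints are -0.8a + 0.4b = -9.9 and -1.8a + 7.4b = -18.7.
Solving simultaneously gives a = 253/20, b = 11/20.

a = 12.65, b = 0.55, maximum z = -5.72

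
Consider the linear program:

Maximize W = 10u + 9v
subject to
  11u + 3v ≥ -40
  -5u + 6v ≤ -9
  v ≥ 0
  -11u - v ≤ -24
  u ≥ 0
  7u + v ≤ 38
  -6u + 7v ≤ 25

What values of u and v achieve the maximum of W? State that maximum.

u = 237/47, v = 127/47, maximum W = 3513/47

Feasible corners and W = 10u + 9v:
  (153/71, 21/71) → W = 1719/71
  (237/47, 127/47) → W = 3513/47
  (24/11, 0) → W = 240/11
  (38/7, 0) → W = 380/7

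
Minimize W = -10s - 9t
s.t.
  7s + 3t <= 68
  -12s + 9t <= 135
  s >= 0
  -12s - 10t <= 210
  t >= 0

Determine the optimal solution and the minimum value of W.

The binding constraints are 7s + 3t = 68 and -12s + 9t = 135.
Solving simultaneously gives s = 23/11, t = 587/33.

s = 23/11, t = 587/33, minimum W = -181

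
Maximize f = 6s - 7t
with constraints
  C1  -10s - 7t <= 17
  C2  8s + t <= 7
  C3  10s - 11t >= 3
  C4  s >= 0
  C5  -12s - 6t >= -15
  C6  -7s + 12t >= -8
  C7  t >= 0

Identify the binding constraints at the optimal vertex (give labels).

Feasible corners and f = 6s - 7t:
  (40/49, 23/49) → f = 79/49
  (7/8, 0) → f = 21/4
  (3/10, 0) → f = 9/5

The maximum is at (7/8, 0). Substituting into each constraint, equality holds for C2 and C7; the remaining constraints have slack.

C2 and C7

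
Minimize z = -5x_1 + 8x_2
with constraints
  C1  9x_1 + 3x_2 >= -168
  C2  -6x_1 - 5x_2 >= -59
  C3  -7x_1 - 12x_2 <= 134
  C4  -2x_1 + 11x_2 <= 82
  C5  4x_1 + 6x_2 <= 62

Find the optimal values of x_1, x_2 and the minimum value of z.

x_1 = 1378/37, x_2 = -1217/37, minimum z = -16626/37

Corner points and z = -5x_1 + 8x_2:
  (-538/29, -10/29) → z = 90
  (-698/35, 134/35) → z = 4562/35
  (1378/37, -1217/37) → z = -16626/37
  (239/76, 305/38) → z = 3685/76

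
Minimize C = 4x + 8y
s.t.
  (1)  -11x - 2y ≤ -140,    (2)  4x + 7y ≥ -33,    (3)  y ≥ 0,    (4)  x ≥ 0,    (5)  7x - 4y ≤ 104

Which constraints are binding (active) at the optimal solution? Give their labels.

(1) and (3)

Extreme points and C = 4x + 8y:
  (140/11, 0) → C = 560/11
  (0, 70) → C = 560
  (104/7, 0) → C = 416/7
The feasible region is unbounded (it extends along (0, 1), (4, 7)), but C strictly increases along every unbounded feasible direction, so there is no improving ray and the minimum is attained at a vertex.

The minimum is at (140/11, 0). Substituting into each constraint, equality holds for (1) and (3); the remaining constraints have slack.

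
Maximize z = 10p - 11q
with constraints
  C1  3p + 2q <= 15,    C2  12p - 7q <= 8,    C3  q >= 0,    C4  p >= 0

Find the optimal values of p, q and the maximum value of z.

Extreme points and z = 10p - 11q:
  (121/45, 52/15) → z = -506/45
  (0, 15/2) → z = -165/2
  (2/3, 0) → z = 20/3
  (0, 0) → z = 0

p = 2/3, q = 0, maximum z = 20/3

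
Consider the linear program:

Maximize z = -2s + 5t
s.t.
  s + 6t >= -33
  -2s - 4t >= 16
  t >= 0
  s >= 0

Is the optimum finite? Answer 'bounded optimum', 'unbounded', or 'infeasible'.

infeasible

The boundaries s + 6t = -33 and -2s - 4t = 16 meet at (9/2, -25/4), but that point violates t ≥ 0. Every candidate vertex is excluded by some other constraint, so the feasible region is empty.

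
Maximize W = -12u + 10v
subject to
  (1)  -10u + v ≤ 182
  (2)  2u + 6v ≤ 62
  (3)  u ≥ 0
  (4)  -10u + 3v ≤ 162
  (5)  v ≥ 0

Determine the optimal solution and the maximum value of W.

The binding constraints are 2u + 6v = 62 and u = 0.
Solving simultaneously gives u = 0, v = 31/3.

u = 0, v = 31/3, maximum W = 310/3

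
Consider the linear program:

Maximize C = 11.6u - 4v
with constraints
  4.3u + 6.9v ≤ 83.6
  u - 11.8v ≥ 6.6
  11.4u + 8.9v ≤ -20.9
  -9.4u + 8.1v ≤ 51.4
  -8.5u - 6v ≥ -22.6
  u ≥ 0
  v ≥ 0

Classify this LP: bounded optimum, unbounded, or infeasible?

infeasible

The boundaries 11.4u + 8.9v = -20.9 and -8.5u - 6v = -22.6 meet at (45.04, -60.04), but that point violates v ≥ 0. Every candidate vertex is excluded by some other constraint, so the feasible region is empty.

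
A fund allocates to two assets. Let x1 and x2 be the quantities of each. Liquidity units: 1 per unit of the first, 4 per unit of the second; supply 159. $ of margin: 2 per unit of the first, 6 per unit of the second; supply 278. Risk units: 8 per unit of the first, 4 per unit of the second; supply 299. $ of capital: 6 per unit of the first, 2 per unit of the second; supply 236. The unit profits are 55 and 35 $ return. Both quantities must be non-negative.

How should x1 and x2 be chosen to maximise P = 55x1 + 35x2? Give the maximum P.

Vertices and P = 55x1 + 35x2:
  (0, 0) → P = 0
  (0, 159/4) → P = 5565/4
  (299/8, 0) → P = 16445/8
  (20, 139/4) → P = 9265/4

At the optimal vertex, x1 + 4x2 = 159 and 8x1 + 4x2 = 299.
Solving simultaneously gives x1 = 20, x2 = 139/4.

x1 = 20, x2 = 139/4, maximum P = 9265/4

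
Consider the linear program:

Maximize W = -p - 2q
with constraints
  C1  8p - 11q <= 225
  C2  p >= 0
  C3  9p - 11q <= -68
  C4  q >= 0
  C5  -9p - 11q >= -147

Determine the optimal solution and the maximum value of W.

p = 0, q = 68/11, maximum W = -136/11

The optimum lies where p = 0 and 9p - 11q = -68.
Solving simultaneously gives p = 0, q = 68/11.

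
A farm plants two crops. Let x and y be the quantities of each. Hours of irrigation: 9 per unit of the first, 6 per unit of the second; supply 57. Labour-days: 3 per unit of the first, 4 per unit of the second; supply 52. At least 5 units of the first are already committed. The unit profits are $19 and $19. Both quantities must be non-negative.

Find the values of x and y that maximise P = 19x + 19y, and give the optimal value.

Vertices and P = 19x + 19y:
  (19/3, 0) → P = 361/3
  (5, 0) → P = 95
  (5, 2) → P = 133

x = 5, y = 2, maximum P = 133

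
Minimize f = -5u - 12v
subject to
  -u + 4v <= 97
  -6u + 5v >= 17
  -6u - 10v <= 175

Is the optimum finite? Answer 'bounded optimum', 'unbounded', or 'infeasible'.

Extreme points and f = -5u - 12v:
  (417/19, 565/19) → f = -8865/19
  (-835/17, 407/34) → f = 1733/17
  (-209/18, -158/15) → f = 16601/90
The feasible region has finitely many vertices and no improving ray; the minimum is -8865/19 at (417/19, 565/19).

bounded optimum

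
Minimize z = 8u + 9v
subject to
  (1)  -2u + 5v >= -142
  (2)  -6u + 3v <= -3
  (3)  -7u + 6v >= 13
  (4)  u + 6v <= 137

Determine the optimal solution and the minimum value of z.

u = 19/5, v = 33/5, minimum z = 449/5

Vertices and z = 8u + 9v:
  (19/5, 33/5) → z = 449/5
  (11, 21) → z = 277
  (31/2, 81/4) → z = 1225/4

The optimum lies where -6u + 3v = -3 and -7u + 6v = 13.
Solving simultaneously gives u = 19/5, v = 33/5.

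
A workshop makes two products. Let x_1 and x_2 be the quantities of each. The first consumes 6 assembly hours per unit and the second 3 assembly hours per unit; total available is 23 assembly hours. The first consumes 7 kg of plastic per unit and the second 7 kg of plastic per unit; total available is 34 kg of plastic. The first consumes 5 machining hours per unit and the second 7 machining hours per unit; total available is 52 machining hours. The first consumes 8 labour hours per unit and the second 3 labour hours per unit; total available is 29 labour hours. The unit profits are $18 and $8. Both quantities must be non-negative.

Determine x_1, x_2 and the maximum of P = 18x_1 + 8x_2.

Vertices and P = 18x_1 + 8x_2:
  (0, 0) → P = 0
  (0, 34/7) → P = 272/7
  (29/8, 0) → P = 261/4
  (59/21, 43/21) → P = 1406/21
  (3, 5/3) → P = 202/3

The optimum lies where 6x_1 + 3x_2 = 23 and 8x_1 + 3x_2 = 29.
Solving simultaneously gives x_1 = 3, x_2 = 5/3.

x_1 = 3, x_2 = 5/3, maximum P = 202/3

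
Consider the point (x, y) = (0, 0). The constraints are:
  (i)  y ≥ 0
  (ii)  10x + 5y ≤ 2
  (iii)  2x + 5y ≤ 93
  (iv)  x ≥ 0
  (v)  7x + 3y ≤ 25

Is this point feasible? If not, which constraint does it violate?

feasible

(i): 0 ≥ 0 ✓
(ii): 0 ≤ 2 ✓
(iii): 0 ≤ 93 ✓
(iv): 0 ≥ 0 ✓
(v): 0 ≤ 25 ✓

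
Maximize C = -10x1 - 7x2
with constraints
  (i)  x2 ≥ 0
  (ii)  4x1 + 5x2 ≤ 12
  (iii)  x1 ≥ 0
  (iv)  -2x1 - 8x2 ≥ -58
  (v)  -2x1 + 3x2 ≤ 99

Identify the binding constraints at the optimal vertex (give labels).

Extreme points and C = -10x1 - 7x2:
  (3, 0) → C = -30
  (0, 0) → C = 0
  (0, 12/5) → C = -84/5

The maximum is at (0, 0). Substituting into each constraint, equality holds for (i) and (iii); the remaining constraints have slack.

(i) and (iii)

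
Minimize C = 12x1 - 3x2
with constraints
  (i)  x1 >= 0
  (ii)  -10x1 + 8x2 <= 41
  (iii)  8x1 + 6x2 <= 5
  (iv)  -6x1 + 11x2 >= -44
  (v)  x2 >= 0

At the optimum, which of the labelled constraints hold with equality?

Extreme points and C = 12x1 - 3x2:
  (0, 5/6) → C = -5/2
  (0, 0) → C = 0
  (5/8, 0) → C = 15/2

The minimum is at (0, 5/6). Substituting into each constraint, equality holds for (i) and (iii); the remaining constraints have slack.

(i) and (iii)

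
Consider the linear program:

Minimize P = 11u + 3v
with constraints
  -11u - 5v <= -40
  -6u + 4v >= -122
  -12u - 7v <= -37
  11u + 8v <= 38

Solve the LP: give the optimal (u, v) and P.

The optimum lies where -11u - 5v = -40 and 11u + 8v = 38.
Solving simultaneously gives u = 130/33, v = -2/3.

u = 130/33, v = -2/3, minimum P = 124/3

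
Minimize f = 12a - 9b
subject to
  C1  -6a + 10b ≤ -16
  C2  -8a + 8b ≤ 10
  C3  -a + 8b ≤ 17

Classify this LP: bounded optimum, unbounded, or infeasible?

From the feasible point (-57/8, -47/8), moving in the direction (-8, -8) keeps every constraint satisfied while f decreases without bound.

unbounded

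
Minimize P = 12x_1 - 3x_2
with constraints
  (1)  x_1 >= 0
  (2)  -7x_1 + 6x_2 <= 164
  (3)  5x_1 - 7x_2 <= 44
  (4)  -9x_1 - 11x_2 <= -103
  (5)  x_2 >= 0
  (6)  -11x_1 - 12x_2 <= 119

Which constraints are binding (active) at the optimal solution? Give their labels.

Feasible corners and P = 12x_1 - 3x_2:
  (0, 82/3) → P = -82
  (0, 103/11) → P = -309/11
  (1205/118, 119/118) → P = 14103/118
The feasible region is unbounded (it extends along (7, 5), (6, 7)), but P strictly increases along every unbounded feasible direction, so there is no improving ray and the minimum is attained at a vertex.

The minimum is at (0, 82/3). Substituting into each constraint, equality holds for (1) and (2); the remaining constraints have slack.

(1) and (2)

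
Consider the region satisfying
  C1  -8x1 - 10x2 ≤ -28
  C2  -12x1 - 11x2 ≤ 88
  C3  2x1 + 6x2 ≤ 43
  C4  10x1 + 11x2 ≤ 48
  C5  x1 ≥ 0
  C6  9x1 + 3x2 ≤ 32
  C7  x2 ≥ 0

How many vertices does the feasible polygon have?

Of the 21 pairwise boundary intersections, those satisfying every inequality are:
  (0, 14/5)
  (7/2, 0)
  (0, 48/11)
  (208/69, 112/69)
  (32/9, 0)

5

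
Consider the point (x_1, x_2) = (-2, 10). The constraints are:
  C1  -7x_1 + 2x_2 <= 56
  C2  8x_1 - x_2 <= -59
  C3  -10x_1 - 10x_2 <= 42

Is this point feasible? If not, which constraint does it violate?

Constraint C2: 8x_1 - x_2 = -26, which is not ≤ -59. All other constraints are satisfied.

not feasible — violates C2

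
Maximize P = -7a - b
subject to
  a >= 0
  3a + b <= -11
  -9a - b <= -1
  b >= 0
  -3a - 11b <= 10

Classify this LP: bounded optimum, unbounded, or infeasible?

The boundaries a = 0 and -9a - b = -1 meet at (0, 1), but that point violates 3a + b ≤ -11. Every candidate vertex is excluded by some other constraint, so the feasible region is empty.

infeasible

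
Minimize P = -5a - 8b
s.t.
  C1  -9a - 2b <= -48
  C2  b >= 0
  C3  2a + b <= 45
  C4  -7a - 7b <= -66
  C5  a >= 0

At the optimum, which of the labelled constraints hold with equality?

Vertices and P = -5a - 8b:
  (204/49, 258/49) → P = -3084/49
  (0, 24) → P = -192
  (45/2, 0) → P = -225/2
  (66/7, 0) → P = -330/7
  (0, 45) → P = -360

The minimum is at (0, 45). Substituting into each constraint, equality holds for C3 and C5; the remaining constraints have slack.

C3 and C5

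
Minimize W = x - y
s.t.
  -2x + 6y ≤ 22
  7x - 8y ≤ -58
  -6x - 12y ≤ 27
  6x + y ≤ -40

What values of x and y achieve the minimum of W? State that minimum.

Feasible corners and W = x - y:
  (-71/10, 13/10) → W = -42/5
  (-131/19, 26/19) → W = -157/19
  (-76/11, 53/44) → W = -357/44
  (-378/55, 68/55) → W = -446/55

x = -71/10, y = 13/10, minimum W = -42/5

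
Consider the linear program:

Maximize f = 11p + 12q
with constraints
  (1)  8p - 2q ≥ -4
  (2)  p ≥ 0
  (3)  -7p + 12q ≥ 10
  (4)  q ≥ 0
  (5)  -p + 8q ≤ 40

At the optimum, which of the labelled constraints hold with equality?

Corner points and f = 11p + 12q:
  (0, 2) → f = 24
  (24/31, 158/31) → f = 2160/31
  (0, 5/6) → f = 10
  (100/11, 135/22) → f = 1910/11

The maximum is at (100/11, 135/22). Substituting into each constraint, equality holds for (3) and (5); the remaining constraints have slack.

(3) and (5)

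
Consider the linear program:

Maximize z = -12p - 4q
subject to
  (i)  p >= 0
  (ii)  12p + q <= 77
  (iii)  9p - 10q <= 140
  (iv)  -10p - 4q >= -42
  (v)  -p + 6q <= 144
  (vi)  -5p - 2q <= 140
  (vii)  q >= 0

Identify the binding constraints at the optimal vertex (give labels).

Corner points and z = -12p - 4q:
  (0, 21/2) → z = -42
  (0, 0) → z = 0
  (21/5, 0) → z = -252/5

The maximum is at (0, 0). Substituting into each constraint, equality holds for (i) and (vii); the remaining constraints have slack.

(i) and (vii)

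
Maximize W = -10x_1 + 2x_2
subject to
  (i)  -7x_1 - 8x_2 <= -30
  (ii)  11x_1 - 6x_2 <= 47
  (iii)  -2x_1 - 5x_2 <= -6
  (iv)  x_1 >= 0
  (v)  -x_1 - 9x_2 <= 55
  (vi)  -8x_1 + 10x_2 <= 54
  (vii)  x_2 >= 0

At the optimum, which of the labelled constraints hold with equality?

Feasible corners and W = -10x_1 + 2x_2:
  (278/65, 1/130) → W = -2779/65
  (0, 15/4) → W = 15/2
  (397/31, 485/31) → W = -3000/31
  (0, 27/5) → W = 54/5

The maximum is at (0, 27/5). Substituting into each constraint, equality holds for (iv) and (vi); the remaining constraints have slack.

(iv) and (vi)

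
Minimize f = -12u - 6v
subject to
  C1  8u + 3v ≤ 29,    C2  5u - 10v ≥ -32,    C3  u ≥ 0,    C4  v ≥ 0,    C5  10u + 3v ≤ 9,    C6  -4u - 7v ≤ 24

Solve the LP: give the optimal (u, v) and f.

u = 0, v = 3, minimum f = -18

Vertices and f = -12u - 6v:
  (0, 0) → f = 0
  (0, 3) → f = -18
  (9/10, 0) → f = -54/5

At the optimal vertex, u = 0 and 10u + 3v = 9.
Solving simultaneously gives u = 0, v = 3.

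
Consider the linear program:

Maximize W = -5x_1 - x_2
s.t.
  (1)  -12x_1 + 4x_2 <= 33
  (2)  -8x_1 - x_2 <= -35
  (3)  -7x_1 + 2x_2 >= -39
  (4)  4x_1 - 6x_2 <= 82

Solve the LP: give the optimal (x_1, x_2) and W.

At the optimal vertex, -8x_1 - x_2 = -35 and -7x_1 + 2x_2 = -39.
Solving simultaneously gives x_1 = 109/23, x_2 = -67/23.

x_1 = 109/23, x_2 = -67/23, maximum W = -478/23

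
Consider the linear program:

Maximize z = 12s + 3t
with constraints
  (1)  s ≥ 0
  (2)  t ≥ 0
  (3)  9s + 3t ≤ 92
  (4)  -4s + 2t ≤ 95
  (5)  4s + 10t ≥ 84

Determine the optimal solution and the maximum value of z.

s = 334/39, t = 194/39, maximum z = 1530/13

Extreme points and z = 12s + 3t:
  (0, 92/3) → z = 92
  (0, 42/5) → z = 126/5
  (334/39, 194/39) → z = 1530/13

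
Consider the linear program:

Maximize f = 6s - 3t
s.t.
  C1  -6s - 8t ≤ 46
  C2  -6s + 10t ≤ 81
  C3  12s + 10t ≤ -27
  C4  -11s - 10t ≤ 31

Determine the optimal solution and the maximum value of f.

s = 4, t = -15/2, maximum f = 93/2

Vertices and f = 6s - 3t:
  (-6, 9/2) → f = -99/2
  (-112/17, 141/34) → f = -1767/34
  (4, -15/2) → f = 93/2

The optimum lies where 12s + 10t = -27 and -11s - 10t = 31.
Solving simultaneously gives s = 4, t = -15/2.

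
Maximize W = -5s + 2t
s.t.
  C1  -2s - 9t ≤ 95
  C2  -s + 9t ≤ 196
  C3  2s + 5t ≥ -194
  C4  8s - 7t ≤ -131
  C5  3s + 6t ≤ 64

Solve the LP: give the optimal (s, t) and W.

s = -97, t = 11, maximum W = 507

Vertices and W = -5s + 2t:
  (-97, 11) → W = 507
  (-922/43, -249/43) → W = 4112/43
  (-200/11, 652/33) → W = 4304/33
  (-338/69, 905/69) → W = 3500/69

The binding constraints are -2s - 9t = 95 and -s + 9t = 196.
Solving simultaneously gives s = -97, t = 11.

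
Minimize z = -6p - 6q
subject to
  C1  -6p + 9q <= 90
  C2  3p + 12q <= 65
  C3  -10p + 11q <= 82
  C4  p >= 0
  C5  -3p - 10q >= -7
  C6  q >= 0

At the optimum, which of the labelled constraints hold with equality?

Vertices and z = -6p - 6q:
  (0, 7/10) → z = -21/5
  (0, 0) → z = 0
  (7/3, 0) → z = -14

The minimum is at (7/3, 0). Substituting into each constraint, equality holds for C5 and C6; the remaining constraints have slack.

C5 and C6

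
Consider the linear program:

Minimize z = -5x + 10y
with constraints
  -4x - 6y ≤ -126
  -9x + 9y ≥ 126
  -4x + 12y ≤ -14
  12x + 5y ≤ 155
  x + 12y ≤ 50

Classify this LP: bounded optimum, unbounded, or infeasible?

The boundaries -9x + 9y = 126 and -4x + 12y = -14 meet at (-91/4, -35/4), but that point violates -4x - 6y ≤ -126. Every candidate vertex is excluded by some other constraint, so the feasible region is empty.

infeasible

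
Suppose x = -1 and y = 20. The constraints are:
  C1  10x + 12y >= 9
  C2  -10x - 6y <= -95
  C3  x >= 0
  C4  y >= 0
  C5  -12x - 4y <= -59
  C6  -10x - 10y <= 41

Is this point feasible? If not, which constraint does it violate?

not feasible — violates C3

Constraint C3: x = -1, which is not ≥ 0. All other constraints are satisfied.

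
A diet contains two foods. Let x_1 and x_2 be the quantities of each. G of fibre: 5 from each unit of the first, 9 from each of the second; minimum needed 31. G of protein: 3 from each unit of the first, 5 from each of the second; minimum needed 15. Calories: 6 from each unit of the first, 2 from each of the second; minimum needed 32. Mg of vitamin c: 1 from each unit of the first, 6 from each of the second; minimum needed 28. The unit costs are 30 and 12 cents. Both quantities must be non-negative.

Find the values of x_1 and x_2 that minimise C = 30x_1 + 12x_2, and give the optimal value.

x_1 = 4, x_2 = 4, minimum C = 168

The feasible region is unbounded (it extends along (0, 1), (1, 0)), but C strictly increases along every unbounded feasible direction, so there is no improving ray and the minimum is attained at a vertex.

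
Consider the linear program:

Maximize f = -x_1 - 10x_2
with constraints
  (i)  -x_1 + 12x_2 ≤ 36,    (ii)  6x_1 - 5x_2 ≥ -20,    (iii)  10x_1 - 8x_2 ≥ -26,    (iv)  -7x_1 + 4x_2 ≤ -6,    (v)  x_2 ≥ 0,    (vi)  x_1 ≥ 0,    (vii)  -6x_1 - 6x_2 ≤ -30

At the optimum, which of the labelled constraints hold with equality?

Extreme points and f = -x_1 - 10x_2:
  (27/10, 129/40) → f = -699/20
  (26/11, 29/11) → f = -316/11
  (5, 0) → f = -5
The feasible region is unbounded (it extends along (12, 1), (1, 0)), but f strictly decreases along every unbounded feasible direction, so there is no improving ray and the maximum is attained at a vertex.

The maximum is at (5, 0). Substituting into each constraint, equality holds for (v) and (vii); the remaining constraints have slack.

(v) and (vii)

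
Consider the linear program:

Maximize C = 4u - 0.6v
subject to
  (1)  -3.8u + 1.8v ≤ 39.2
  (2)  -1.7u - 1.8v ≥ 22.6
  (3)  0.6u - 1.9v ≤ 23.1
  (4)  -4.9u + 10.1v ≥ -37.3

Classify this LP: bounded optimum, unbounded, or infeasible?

bounded optimum

Vertices and C = 4u - 0.6v:
  (-618/55, -962/495) → C = -36118/825
  (-23153/1478, -16691/1478) → C = -412987/7390
  (-16112/2599, -17415/2599) → C = -53999/2599
The feasible region has finitely many vertices and no improving ray; the maximum is -53999/2599 at (-16112/2599, -17415/2599).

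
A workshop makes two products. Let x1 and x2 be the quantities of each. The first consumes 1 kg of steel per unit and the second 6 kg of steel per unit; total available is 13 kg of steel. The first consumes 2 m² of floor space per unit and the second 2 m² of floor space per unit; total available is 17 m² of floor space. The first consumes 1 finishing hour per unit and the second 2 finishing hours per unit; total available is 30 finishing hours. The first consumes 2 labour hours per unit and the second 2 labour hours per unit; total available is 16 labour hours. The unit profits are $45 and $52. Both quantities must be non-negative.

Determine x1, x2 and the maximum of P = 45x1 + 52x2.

x1 = 7, x2 = 1, maximum P = 367

Corner points and P = 45x1 + 52x2:
  (0, 0) → P = 0
  (0, 13/6) → P = 338/3
  (8, 0) → P = 360
  (7, 1) → P = 367

The binding constraints are x1 + 6x2 = 13 and 2x1 + 2x2 = 16.
Solving simultaneously gives x1 = 7, x2 = 1.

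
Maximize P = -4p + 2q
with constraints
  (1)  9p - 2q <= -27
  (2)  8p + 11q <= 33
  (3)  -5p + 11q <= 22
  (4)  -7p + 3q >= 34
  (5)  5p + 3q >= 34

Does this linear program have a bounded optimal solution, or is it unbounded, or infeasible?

The boundaries -5p + 11q = 22 and -7p + 3q = 34 meet at (-154/31, -8/31), but that point violates 5p + 3q ≥ 34. Every candidate vertex is excluded by some other constraint, so the feasible region is empty.

infeasible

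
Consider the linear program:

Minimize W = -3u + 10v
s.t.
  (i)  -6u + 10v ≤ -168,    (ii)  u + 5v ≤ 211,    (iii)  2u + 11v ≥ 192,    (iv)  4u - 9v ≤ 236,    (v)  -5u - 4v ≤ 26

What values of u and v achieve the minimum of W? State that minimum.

Feasible corners and W = -3u + 10v:
  (295/4, 549/20) → W = 213/4
  (1884/43, 408/43) → W = -1572/43
  (3079/29, 608/29) → W = -3157/29
  (2162/31, 148/31) → W = -5006/31

At the optimal vertex, 2u + 11v = 192 and 4u - 9v = 236.
Solving simultaneously gives u = 2162/31, v = 148/31.

u = 2162/31, v = 148/31, minimum W = -5006/31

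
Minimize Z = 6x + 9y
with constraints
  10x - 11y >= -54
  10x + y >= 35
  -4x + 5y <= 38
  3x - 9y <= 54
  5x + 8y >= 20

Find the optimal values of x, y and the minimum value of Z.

x = 52/15, y = 1/3, minimum Z = 119/5

Feasible corners and Z = 6x + 9y:
  (331/120, 89/12) → Z = 833/10
  (74/3, 82/3) → Z = 394
  (52/15, 1/3) → Z = 119/5
  (204/23, -70/23) → Z = 594/23
The feasible region is unbounded (it extends along (3, 1), (5, 4)), but Z strictly increases along every unbounded feasible direction, so there is no improving ray and the minimum is attained at a vertex.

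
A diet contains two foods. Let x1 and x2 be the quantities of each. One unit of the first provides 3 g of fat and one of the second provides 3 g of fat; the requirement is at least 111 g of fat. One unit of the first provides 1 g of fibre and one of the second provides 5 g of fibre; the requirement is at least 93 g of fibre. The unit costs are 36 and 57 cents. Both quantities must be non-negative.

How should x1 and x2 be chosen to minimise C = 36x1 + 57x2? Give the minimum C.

x1 = 23, x2 = 14, minimum C = 1626

Vertices and C = 36x1 + 57x2:
  (0, 37) → C = 2109
  (93, 0) → C = 3348
  (23, 14) → C = 1626
The feasible region is unbounded (it extends along (0, 1), (1, 0)), but C strictly increases along every unbounded feasible direction, so there is no improving ray and the minimum is attained at a vertex.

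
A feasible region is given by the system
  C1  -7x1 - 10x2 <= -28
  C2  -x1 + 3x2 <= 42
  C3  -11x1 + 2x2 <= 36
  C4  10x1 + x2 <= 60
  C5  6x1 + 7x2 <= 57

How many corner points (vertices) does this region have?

4

Intersecting each pair of boundary lines and keeping only the points that satisfy every inequality leaves:
  (-76/31, 140/31)
  (572/93, -140/93)
  (-138/89, 843/89)
  (363/64, 105/32)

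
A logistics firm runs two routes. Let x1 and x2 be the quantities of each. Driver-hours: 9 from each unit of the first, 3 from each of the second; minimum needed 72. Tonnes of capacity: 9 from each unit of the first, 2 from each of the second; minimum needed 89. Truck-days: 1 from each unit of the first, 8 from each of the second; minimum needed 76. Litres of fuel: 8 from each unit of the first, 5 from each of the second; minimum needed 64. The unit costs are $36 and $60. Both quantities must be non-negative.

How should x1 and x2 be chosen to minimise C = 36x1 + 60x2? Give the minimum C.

The feasible region is unbounded (it extends along (0, 1), (1, 0)), but C strictly increases along every unbounded feasible direction, so there is no improving ray and the minimum is attained at a vertex.

x1 = 8, x2 = 17/2, minimum C = 798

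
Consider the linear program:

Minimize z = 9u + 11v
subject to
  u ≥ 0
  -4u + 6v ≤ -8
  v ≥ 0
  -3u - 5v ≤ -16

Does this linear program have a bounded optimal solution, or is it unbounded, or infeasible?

bounded optimum

Extreme points and z = 9u + 11v:
  (68/19, 20/19) → z = 832/19
  (16/3, 0) → z = 48
The feasible region has finitely many vertices and no improving ray; the minimum is 832/19 at (68/19, 20/19).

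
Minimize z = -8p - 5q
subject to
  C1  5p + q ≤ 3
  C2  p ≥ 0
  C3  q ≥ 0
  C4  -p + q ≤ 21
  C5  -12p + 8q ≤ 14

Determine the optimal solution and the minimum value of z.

Extreme points and z = -8p - 5q:
  (3/5, 0) → z = -24/5
  (5/26, 53/26) → z = -305/26
  (0, 0) → z = 0
  (0, 7/4) → z = -35/4

The binding constraints are 5p + q = 3 and -12p + 8q = 14.
Solving simultaneously gives p = 5/26, q = 53/26.

p = 5/26, q = 53/26, minimum z = -305/26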